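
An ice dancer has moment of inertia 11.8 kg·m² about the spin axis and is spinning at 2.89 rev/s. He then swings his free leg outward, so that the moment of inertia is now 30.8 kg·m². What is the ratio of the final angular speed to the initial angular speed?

ω₂/ω₁ ≈ 0.383

No external torque acts about the spin axis, so angular momentum is conserved.
ω₂/ω₁ = I₁/I₂ = 11.80 / 30.80 = 0.3831.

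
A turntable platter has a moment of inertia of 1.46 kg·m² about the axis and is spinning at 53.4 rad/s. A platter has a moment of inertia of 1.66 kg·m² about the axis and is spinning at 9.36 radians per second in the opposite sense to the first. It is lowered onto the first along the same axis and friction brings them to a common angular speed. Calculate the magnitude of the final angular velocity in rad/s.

No external torque acts about the common axis, so total angular momentum is conserved.
Taking A's sense as positive: L = (1.460)(53.4) − (1.660)(9.36) = 62.43 kg·m²·rad/s.
Combined I = 1.460 + 1.660 = 3.120 kg·m².
ω_f = L / I = 62.43 / 3.120 = 20.01 rad/s.

|ω_f| ≈ 20.0 rad/s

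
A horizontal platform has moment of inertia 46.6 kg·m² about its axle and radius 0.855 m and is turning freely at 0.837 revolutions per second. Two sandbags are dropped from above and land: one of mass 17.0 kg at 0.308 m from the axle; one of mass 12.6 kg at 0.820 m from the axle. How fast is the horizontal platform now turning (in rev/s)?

No external torque acts about the axle; L_before = L_after.
Added inertia Σmr² = (17.0)(0.308)² + (12.6)(0.820)² = 10.08 kg·m²; I_f = 46.60 + 10.08 = 56.68 kg·m².
ω_f = I_p ω_i / I_f = (46.60)(0.837) / 56.68 = 0.6881 rev/s.

ω_f ≈ 0.688 rev/s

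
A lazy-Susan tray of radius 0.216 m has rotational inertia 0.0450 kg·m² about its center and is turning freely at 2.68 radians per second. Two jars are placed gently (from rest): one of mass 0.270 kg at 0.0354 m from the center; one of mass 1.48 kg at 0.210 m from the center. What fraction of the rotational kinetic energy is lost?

No external torque acts about the center; L_before = L_after.
Added inertia Σmr² = (0.270)(0.0354)² + (1.48)(0.210)² = 0.06561 kg·m²; I_f = 0.04500 + 0.06561 = 0.1106 kg·m².
ω_f = I_p ω_i / I_f = (0.04500)(2.68) / 0.1106 = 1.090 rad/s.
KE_i = ½(0.04500)(2.680 rad/s)² = 0.1616 J; KE_f = ½(0.1106)(1.090)² = 0.06575 J.
Fraction lost = 0.5932.

fraction ≈ 0.593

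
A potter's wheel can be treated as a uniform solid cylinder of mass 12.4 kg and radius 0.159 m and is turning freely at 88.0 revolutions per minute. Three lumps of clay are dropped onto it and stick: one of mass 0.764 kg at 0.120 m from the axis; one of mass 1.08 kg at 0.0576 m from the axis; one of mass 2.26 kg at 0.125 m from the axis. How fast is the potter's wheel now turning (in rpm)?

The added mass arrives with no angular momentum about the axis, and any external torque about the axis is negligible, so the system's angular momentum is conserved.
I_p = ½(12.4)(0.159)² = 0.1567 kg·m².
Added inertia Σmr² = (0.764)(0.120)² + (1.08)(0.0576)² + (2.26)(0.125)² = 0.04990 kg·m²; I_f = 0.1567 + 0.04990 = 0.2066 kg·m².
ω_f = I_p ω_i / I_f = (0.1567)(88.0) / 0.2066 = 66.75 rpm.

ω_f ≈ 66.8 rpm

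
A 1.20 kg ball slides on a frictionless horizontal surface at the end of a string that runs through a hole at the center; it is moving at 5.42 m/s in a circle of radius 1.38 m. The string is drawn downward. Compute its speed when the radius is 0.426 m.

Central (radial) force ⇒ zero torque about the center ⇒ m v r is constant.
v₂ = v₁ r₁ / r₂ = (5.42)(1.38) / (0.426) = 17.56 m/s.

v₂ ≈ 17.6 m/s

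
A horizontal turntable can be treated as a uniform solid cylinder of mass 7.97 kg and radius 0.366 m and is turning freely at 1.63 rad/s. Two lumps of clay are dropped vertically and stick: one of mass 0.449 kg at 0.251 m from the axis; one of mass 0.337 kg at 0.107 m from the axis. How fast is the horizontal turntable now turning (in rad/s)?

ω_f ≈ 1.54 rad/s

No external torque acts about the axis; L_before = L_after.
I_p = ½(7.97)(0.366)² = 0.5338 kg·m².
Added inertia Σmr² = (0.449)(0.251)² + (0.337)(0.107)² = 0.03215 kg·m²; I_f = 0.5338 + 0.03215 = 0.5660 kg·m².
ω_f = I_p ω_i / I_f = (0.5338)(1.63) / 0.5660 = 1.537 rad/s.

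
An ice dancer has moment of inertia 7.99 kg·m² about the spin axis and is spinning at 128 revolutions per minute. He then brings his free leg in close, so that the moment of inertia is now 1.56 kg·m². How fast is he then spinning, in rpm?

ω₂ ≈ 656 rpm

No external torque acts about the spin axis, so angular momentum is conserved.
ω₂ = I₁ω₁ / I₂ = (7.990)(128 rpm) / (1.560) = 655.6 rpm.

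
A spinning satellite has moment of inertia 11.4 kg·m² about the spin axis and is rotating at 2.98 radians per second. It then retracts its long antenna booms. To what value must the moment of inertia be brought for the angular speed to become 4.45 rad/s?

I₂ ≈ 7.63 kg·m²

With no external torque about the axis, L is conserved: I₁ω₁ = I₂ω₂.
I₂ = I₁ω₁ / ω₂ = (11.4)(2.98) / (4.45) = 7.634 kg·m².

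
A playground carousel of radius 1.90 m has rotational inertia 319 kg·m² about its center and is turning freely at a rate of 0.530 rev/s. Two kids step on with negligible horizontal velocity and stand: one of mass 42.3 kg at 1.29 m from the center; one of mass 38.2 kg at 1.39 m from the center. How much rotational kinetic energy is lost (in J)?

energy lost ≈ 551 J

The added mass arrives with no angular momentum about the center, and any external torque about the center is negligible, so the system's angular momentum is conserved.
Added inertia Σmr² = (42.3)(1.29)² + (38.2)(1.39)² = 144.2 kg·m²; I_f = 319.0 + 144.2 = 463.2 kg·m².
ω_f = I_p ω_i / I_f = (319.0)(0.530) / 463.2 = 0.3650 rev/s.
KE_i = ½(319.0)(3.330 rad/s)² = 1769 J; KE_f = ½(463.2)(2.293)² = 1218 J.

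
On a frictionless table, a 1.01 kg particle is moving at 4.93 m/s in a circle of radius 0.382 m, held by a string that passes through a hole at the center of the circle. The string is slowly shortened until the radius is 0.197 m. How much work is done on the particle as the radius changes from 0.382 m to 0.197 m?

The only horizontal force on the mass is along the cord (radial), so it exerts no torque about the hole and angular momentum m v r is conserved.
v₂ = v₁ r₁ / r₂ = (4.93)(0.382) / (0.197) = 9.560 m/s.
W = ΔKE = ½m(v₂² − v₁²) = 33.88 J.

W ≈ 33.9 J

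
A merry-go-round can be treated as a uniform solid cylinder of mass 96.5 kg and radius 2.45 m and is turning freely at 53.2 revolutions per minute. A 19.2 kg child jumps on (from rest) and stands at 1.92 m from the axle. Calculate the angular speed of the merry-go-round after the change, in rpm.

No external torque acts about the axle; L_before = L_after.
I_p = ½(96.5)(2.45)² = 289.6 kg·m².
Added inertia Σmr² = (19.2)(1.92)² = 70.78 kg·m²; I_f = 289.6 + 70.78 = 360.4 kg·m².
ω_f = I_p ω_i / I_f = (289.6)(53.2) / 360.4 = 42.75 rpm.

ω_f ≈ 42.8 rpm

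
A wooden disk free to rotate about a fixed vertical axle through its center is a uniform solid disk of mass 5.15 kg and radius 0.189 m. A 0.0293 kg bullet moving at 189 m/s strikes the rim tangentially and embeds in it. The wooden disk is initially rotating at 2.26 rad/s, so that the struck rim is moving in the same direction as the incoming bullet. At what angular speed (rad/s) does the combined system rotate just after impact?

The axle reaction passes through the axle and exerts no torque about it; angular momentum about the axle is conserved through the impact.
I_p = ½(5.15)(0.189)² = 0.09198 kg·m². Taking the sense of the bullet's angular momentum as positive, L_{bullet} = m v R = (0.0293)(189)(0.189) = 1.047 kg·m²/s.
L_i = +I_p ω_p + m v R = +(0.09198)(2.26) + 1.047 = 1.255 kg·m²/s.
After sticking, I_f = I_p + m R² = 0.09198 + (0.0293)(0.189)² = 0.09303 kg·m².
ω_f = L_i / I_f = 1.255 / 0.09303 = 13.49 rad/s.

|ω_f| ≈ 13.5 rad/s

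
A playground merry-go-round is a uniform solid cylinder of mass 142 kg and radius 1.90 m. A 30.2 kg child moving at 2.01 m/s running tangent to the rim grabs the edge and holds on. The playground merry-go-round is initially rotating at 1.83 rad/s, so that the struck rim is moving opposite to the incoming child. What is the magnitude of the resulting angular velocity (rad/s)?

|ω_f| ≈ 0.968 rad/s

The axle reaction passes through the axle and exerts no torque about it; angular momentum about the axle is conserved through the impact.
I_p = ½(142)(1.90)² = 256.3 kg·m². Taking the sense of the child's angular momentum as positive, L_{child} = m v R = (30.2)(2.01)(1.90) = 115.3 kg·m²/s.
L_i = −I_p ω_p + m v R = −(256.3)(1.83) + 115.3 = -353.7 kg·m²/s.
After sticking, I_f = I_p + m R² = 256.3 + (30.2)(1.90)² = 365.3 kg·m².
ω_f = L_i / I_f = -353.7 / 365.3 = -0.9682 rad/s.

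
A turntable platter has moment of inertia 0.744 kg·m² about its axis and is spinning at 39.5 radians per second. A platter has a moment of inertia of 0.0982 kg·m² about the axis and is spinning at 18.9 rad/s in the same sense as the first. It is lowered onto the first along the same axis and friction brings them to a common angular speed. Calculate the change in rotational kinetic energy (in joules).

No external torque acts about the common axis, so total angular momentum is conserved.
Taking A's sense as positive: L = (0.7440)(39.5) + (0.09820)(18.9) = 31.24 kg·m²·rad/s.
Combined I = 0.7440 + 0.09820 = 0.8422 kg·m².
ω_f = L / I = 31.24 / 0.8422 = 37.10 rad/s.
KE_i = ½ΣIω² = 598.0 J; KE_f = ½(0.8422)(37.10)² = 579.5 J.

ΔKE ≈ -18.4 J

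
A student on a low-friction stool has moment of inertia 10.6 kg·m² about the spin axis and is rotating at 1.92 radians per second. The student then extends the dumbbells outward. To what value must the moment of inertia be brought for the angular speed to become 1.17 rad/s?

I₂ ≈ 17.4 kg·m²

No external torque acts about the spin axis, so angular momentum is conserved.
I₂ = I₁ω₁ / ω₂ = (10.6)(1.92) / (1.17) = 17.39 kg·m².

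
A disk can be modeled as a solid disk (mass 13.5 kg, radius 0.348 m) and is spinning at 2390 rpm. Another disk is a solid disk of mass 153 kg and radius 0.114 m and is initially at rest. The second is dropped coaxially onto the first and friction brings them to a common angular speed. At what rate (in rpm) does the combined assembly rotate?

No external torque acts about the common axis, so total angular momentum is conserved.
Moments of inertia: I_A = ½(13.5)(0.348)² = 0.8175 kg·m²; I_B = ½(153)(0.114)² = 0.9942 kg·m².
Taking A's sense as positive: L = (0.8175)(2390) = 1954 kg·m²·rpm.
Combined I = 0.8175 + 0.9942 = 1.812 kg·m².
ω_f = L / I = 1954 / 1.812 = 1078 rpm.

|ω_f| ≈ 1080 rpm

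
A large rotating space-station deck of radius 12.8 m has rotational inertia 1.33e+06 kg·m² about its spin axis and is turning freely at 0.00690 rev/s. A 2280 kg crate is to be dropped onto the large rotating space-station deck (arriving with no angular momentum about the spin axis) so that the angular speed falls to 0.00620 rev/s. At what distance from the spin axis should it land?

The added mass arrives with no angular momentum about the spin axis, and any external torque about the spin axis is negligible, so the system's angular momentum is conserved.
I_p ω_i = (I_p + m r²) ω_f ⇒ m r² = I_p(ω_i/ω_f − 1) = 1.330e+06(0.00690/0.00620 − 1) = 1.502e+05 kg·m².
r = √(1.502e+05/2280) = 8.115 m.

r ≈ 8.12 m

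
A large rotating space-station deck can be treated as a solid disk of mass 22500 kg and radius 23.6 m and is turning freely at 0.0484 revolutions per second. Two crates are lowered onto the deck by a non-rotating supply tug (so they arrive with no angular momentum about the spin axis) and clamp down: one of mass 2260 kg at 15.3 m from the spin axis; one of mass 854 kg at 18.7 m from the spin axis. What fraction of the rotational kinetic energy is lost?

fraction ≈ 0.117

The added mass arrives with no angular momentum about the spin axis, and any external torque about the spin axis is negligible, so the system's angular momentum is conserved.
I_p = ½(22500)(23.6)² = 6.266e+06 kg·m².
Added inertia Σmr² = (2260)(15.3)² + (854)(18.7)² = 8.277e+05 kg·m²; I_f = 6.266e+06 + 8.277e+05 = 7.093e+06 kg·m².
ω_f = I_p ω_i / I_f = (6.266e+06)(0.0484) / 7.093e+06 = 0.04275 rev/s.
KE_i = ½(6.266e+06)(0.3041 rad/s)² = 2.897e+05 J; KE_f = ½(7.093e+06)(0.2686)² = 2.559e+05 J.
Fraction lost = 0.1167.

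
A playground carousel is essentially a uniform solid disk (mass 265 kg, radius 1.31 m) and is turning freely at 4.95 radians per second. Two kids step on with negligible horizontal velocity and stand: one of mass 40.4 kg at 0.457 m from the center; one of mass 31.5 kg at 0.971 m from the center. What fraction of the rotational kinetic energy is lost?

fraction ≈ 0.144

No external torque acts about the center; L_before = L_after.
I_p = ½(265)(1.31)² = 227.4 kg·m².
Added inertia Σmr² = (40.4)(0.457)² + (31.5)(0.971)² = 38.14 kg·m²; I_f = 227.4 + 38.14 = 265.5 kg·m².
ω_f = I_p ω_i / I_f = (227.4)(4.95) / 265.5 = 4.239 rad/s.
KE_i = ½(227.4)(4.950 rad/s)² = 2786 J; KE_f = ½(265.5)(4.239)² = 2386 J.
Fraction lost = 0.1436.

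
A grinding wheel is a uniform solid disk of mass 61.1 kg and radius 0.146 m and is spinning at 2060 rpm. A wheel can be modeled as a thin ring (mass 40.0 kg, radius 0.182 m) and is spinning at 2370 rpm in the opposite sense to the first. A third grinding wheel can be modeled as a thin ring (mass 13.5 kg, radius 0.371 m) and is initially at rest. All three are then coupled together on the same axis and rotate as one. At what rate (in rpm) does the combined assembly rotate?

The coupling torques are internal; angular momentum about the shared axis is conserved.
Moments of inertia: I_A = ½(61.1)(0.146)² = 0.6512 kg·m²; I_B = (40.0)(0.182)² = 1.325 kg·m²; I_C = (13.5)(0.371)² = 1.858 kg·m².
Taking A's sense as positive: L = (0.6512)(2060) − (1.325)(2370) = -1799 kg·m²·rpm.
Combined I = 0.6512 + 1.325 + 1.858 = 3.834 kg·m².
ω_f = L / I = -1799 / 3.834 = -469.1 rpm.

|ω_f| ≈ 469 rpm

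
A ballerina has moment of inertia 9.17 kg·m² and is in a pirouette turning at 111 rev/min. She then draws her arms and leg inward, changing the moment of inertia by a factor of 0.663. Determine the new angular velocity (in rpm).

ω₂ ≈ 167 rpm

With no external torque about the axis, L is conserved: I₁ω₁ = I₂ω₂.
I₂ = 0.663 × 9.17 = 6.080 kg·m².
ω₂ = I₁ω₁ / I₂ = (9.170)(111 rpm) / (6.080) = 167.4 rpm.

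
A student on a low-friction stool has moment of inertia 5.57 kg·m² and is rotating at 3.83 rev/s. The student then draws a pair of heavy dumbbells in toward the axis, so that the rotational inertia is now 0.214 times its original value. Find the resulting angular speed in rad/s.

Angular momentum about the spin axis is conserved since the torque about it is zero.
I₂ = 0.214 × 5.57 = 1.192 kg·m².
ω₂ = I₁ω₁ / I₂ = (5.570)(3.83 rev/s) / (1.192) = 17.90 rev/s = 112.5 rad/s.

ω₂ ≈ 112 rad/s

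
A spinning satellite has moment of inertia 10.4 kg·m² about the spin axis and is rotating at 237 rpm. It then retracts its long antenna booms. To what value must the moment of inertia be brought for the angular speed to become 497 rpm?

No external torque acts about the spin axis, so angular momentum is conserved.
I₂ = I₁ω₁ / ω₂ = (10.4)(237) / (497) = 4.959 kg·m².

I₂ ≈ 4.96 kg·m²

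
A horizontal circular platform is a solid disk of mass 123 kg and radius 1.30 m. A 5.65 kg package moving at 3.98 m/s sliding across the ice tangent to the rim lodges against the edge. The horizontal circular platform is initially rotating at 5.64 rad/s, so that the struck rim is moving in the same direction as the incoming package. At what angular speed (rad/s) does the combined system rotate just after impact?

The axle reaction passes through the central axle and exerts no torque about it; angular momentum about the central axle is conserved through the impact.
I_p = ½(123)(1.30)² = 103.9 kg·m². Taking the sense of the package's angular momentum as positive, L_{package} = m v R = (5.65)(3.98)(1.30) = 29.23 kg·m²/s.
L_i = +I_p ω_p + m v R = +(103.9)(5.64) + 29.23 = 615.4 kg·m²/s.
After sticking, I_f = I_p + m R² = 103.9 + (5.65)(1.30)² = 113.5 kg·m².
ω_f = L_i / I_f = 615.4 / 113.5 = 5.423 rad/s.

|ω_f| ≈ 5.42 rad/s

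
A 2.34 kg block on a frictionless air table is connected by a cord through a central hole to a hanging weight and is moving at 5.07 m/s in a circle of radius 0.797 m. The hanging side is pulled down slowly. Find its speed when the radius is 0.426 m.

The only horizontal force on the mass is along the cord (radial), so it exerts no torque about the hole and angular momentum m v r is conserved.
v₂ = v₁ r₁ / r₂ = (5.07)(0.797) / (0.426) = 9.485 m/s.

v₂ ≈ 9.49 m/s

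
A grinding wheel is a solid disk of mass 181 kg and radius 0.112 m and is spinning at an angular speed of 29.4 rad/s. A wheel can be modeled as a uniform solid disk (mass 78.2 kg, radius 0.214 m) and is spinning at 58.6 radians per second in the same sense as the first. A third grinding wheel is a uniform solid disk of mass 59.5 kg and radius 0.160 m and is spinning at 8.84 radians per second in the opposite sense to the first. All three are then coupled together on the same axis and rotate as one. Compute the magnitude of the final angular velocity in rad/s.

|ω_f| ≈ 35.7 rad/s

No external torque acts about the common axis, so total angular momentum is conserved.
Moments of inertia: I_A = ½(181)(0.112)² = 1.135 kg·m²; I_B = ½(78.2)(0.214)² = 1.791 kg·m²; I_C = ½(59.5)(0.160)² = 0.7616 kg·m².
Taking A's sense as positive: L = (1.135)(29.4) + (1.791)(58.6) − (0.7616)(8.84) = 131.6 kg·m²·rad/s.
Combined I = 1.135 + 1.791 + 0.7616 = 3.687 kg·m².
ω_f = L / I = 131.6 / 3.687 = 35.68 rad/s.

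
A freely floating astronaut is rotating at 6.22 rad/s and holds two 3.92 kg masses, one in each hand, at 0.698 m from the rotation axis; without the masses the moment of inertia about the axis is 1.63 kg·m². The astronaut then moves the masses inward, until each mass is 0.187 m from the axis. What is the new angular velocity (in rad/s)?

With no external torque about the axis, L is conserved: I₁ω₁ = I₂ω₂.
I₁ = 1.63 + 2(3.92)(0.698)² = 5.450 kg·m²; I₂ = 1.63 + 2(3.92)(0.187)² = 1.904 kg·m².
ω₂ = I₁ω₁ / I₂ = (5.450)(6.22 rad/s) / (1.904) = 17.80 rad/s.

ω₂ ≈ 17.8 rad/s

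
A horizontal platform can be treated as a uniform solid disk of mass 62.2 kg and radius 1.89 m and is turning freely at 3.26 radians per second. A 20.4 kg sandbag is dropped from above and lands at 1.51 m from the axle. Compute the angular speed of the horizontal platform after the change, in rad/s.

ω_f ≈ 2.30 rad/s

The added mass arrives with no angular momentum about the axle, and any external torque about the axle is negligible, so the system's angular momentum is conserved.
I_p = ½(62.2)(1.89)² = 111.1 kg·m².
Added inertia Σmr² = (20.4)(1.51)² = 46.51 kg·m²; I_f = 111.1 + 46.51 = 157.6 kg·m².
ω_f = I_p ω_i / I_f = (111.1)(3.26) / 157.6 = 2.298 rad/s.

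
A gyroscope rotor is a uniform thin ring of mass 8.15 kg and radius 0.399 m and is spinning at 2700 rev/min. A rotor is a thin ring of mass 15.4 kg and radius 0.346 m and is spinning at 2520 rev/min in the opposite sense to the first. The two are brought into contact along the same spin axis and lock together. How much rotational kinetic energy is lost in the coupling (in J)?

The coupling torques are internal; angular momentum about the shared axis is conserved.
Moments of inertia: I_A = (8.15)(0.399)² = 1.297 kg·m²; I_B = (15.4)(0.346)² = 1.844 kg·m².
Taking A's sense as positive: L = (1.297)(2700) − (1.844)(2520) = -1143 kg·m²·rpm.
Combined I = 1.297 + 1.844 = 3.141 kg·m².
ω_f = L / I = -1143 / 3.141 = -363.8 rpm.
KE_i = ½ΣIω² = 1.161e+05 J; KE_f = ½(3.141)(38.10)² = 2279 J.

ΔKE lost ≈ 1.14e+05 J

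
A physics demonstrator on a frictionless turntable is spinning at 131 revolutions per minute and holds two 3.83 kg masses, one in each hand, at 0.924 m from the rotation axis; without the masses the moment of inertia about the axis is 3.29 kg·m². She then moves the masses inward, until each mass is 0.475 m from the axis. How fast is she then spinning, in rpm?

ω₂ ≈ 257 rpm

With no external torque about the axis, L is conserved: I₁ω₁ = I₂ω₂.
I₁ = 3.29 + 2(3.83)(0.924)² = 9.830 kg·m²; I₂ = 3.29 + 2(3.83)(0.475)² = 5.018 kg·m².
ω₂ = I₁ω₁ / I₂ = (9.830)(131 rpm) / (5.018) = 256.6 rpm.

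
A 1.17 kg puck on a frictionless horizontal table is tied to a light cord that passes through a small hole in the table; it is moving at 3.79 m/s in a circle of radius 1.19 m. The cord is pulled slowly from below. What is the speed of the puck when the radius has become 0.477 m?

The only horizontal force on the mass is along the cord (radial), so it exerts no torque about the hole and angular momentum m v r is conserved.
v₂ = v₁ r₁ / r₂ = (3.79)(1.19) / (0.477) = 9.455 m/s.

v₂ ≈ 9.46 m/s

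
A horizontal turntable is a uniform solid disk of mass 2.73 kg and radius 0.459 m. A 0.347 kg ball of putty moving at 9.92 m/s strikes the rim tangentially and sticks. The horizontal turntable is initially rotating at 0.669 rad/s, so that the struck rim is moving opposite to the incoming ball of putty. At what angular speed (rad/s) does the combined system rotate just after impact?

|ω_f| ≈ 3.85 rad/s

About the axle the impulsive forces during the collision are internal, so angular momentum about that axis is conserved.
I_p = ½(2.73)(0.459)² = 0.2876 kg·m². Taking the sense of the ball of putty's angular momentum as positive, L_{ball} = m v R = (0.347)(9.92)(0.459) = 1.580 kg·m²/s.
L_i = −I_p ω_p + m v R = −(0.2876)(0.669) + 1.580 = 1.388 kg·m²/s.
After sticking, I_f = I_p + m R² = 0.2876 + (0.347)(0.459)² = 0.3607 kg·m².
ω_f = L_i / I_f = 1.388 / 0.3607 = 3.847 rad/s.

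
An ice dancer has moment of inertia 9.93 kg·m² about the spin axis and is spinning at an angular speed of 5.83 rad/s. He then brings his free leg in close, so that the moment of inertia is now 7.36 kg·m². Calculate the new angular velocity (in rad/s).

With no external torque about the axis, L is conserved: I₁ω₁ = I₂ω₂.
ω₂ = I₁ω₁ / I₂ = (9.930)(5.83 rad/s) / (7.360) = 7.866 rad/s.

ω₂ ≈ 7.87 rad/s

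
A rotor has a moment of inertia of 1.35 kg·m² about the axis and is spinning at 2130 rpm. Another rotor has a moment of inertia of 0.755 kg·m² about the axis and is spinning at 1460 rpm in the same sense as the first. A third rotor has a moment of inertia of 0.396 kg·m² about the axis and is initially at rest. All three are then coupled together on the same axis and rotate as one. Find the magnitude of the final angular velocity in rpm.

|ω_f| ≈ 1590 rpm

The coupling torques are internal; angular momentum about the shared axis is conserved.
Taking A's sense as positive: L = (1.350)(2130) + (0.7550)(1460) = 3978 kg·m²·rpm.
Combined I = 1.350 + 0.7550 + 0.3960 = 2.501 kg·m².
ω_f = L / I = 3978 / 2.501 = 1590 rpm.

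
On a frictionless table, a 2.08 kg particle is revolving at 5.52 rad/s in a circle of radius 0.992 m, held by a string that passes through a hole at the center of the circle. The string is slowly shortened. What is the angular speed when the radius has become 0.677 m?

ω₂ ≈ 11.9 rad/s

No torque about the axis ⇒ m r₁² ω₁ = m r₂² ω₂.
ω₂ = ω₁ (r₁/r₂)² = (5.52)(0.992/0.677)² = 11.85 rad/s.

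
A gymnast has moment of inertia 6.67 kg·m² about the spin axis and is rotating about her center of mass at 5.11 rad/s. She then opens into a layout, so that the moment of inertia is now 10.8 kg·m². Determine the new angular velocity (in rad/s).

No external torque acts about the spin axis, so angular momentum is conserved.
ω₂ = I₁ω₁ / I₂ = (6.670)(5.11 rad/s) / (10.80) = 3.156 rad/s.

ω₂ ≈ 3.16 rad/s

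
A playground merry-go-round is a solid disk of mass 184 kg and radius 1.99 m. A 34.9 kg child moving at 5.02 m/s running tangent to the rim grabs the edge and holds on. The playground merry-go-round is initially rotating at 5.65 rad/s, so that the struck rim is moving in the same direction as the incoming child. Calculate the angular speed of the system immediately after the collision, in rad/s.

|ω_f| ≈ 4.79 rad/s

The axle reaction passes through the axle and exerts no torque about it; angular momentum about the axle is conserved through the impact.
I_p = ½(184)(1.99)² = 364.3 kg·m². Taking the sense of the child's angular momentum as positive, L_{child} = m v R = (34.9)(5.02)(1.99) = 348.6 kg·m²/s.
L_i = +I_p ω_p + m v R = +(364.3)(5.65) + 348.6 = 2407 kg·m²/s.
After sticking, I_f = I_p + m R² = 364.3 + (34.9)(1.99)² = 502.5 kg·m².
ω_f = L_i / I_f = 2407 / 502.5 = 4.790 rad/s.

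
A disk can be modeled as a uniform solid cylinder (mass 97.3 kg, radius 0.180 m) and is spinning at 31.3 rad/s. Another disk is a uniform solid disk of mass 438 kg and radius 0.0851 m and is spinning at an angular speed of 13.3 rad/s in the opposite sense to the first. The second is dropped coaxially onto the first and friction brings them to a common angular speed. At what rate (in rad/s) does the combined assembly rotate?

|ω_f| ≈ 8.93 rad/s

The coupling torques are internal; angular momentum about the shared axis is conserved.
Moments of inertia: I_A = ½(97.3)(0.180)² = 1.576 kg·m²; I_B = ½(438)(0.0851)² = 1.586 kg·m².
Taking A's sense as positive: L = (1.576)(31.3) − (1.586)(13.3) = 28.24 kg·m²·rad/s.
Combined I = 1.576 + 1.586 = 3.162 kg·m².
ω_f = L / I = 28.24 / 3.162 = 8.931 rad/s.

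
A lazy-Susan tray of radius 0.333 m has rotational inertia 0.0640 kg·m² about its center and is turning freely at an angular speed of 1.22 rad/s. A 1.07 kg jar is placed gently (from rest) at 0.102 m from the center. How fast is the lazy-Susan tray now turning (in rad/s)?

No external torque acts about the center; L_before = L_after.
Added inertia Σmr² = (1.07)(0.102)² = 0.01113 kg·m²; I_f = 0.06400 + 0.01113 = 0.07513 kg·m².
ω_f = I_p ω_i / I_f = (0.06400)(1.22) / 0.07513 = 1.039 rad/s.

ω_f ≈ 1.04 rad/s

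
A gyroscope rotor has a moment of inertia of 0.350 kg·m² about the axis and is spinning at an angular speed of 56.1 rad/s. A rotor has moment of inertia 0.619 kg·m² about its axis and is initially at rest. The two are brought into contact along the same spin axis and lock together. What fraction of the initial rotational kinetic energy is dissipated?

The coupling torques are internal; angular momentum about the shared axis is conserved.
Taking A's sense as positive: L = (0.3500)(56.1) = 19.63 kg·m²·rad/s.
Combined I = 0.3500 + 0.6190 = 0.9690 kg·m².
ω_f = L / I = 19.63 / 0.9690 = 20.26 rad/s.
KE_i = ½ΣIω² = 550.8 J; KE_f = ½(0.9690)(20.26)² = 198.9 J.
Fraction dissipated = (KE_i − KE_f)/KE_i = 0.6388.

fraction ≈ 0.639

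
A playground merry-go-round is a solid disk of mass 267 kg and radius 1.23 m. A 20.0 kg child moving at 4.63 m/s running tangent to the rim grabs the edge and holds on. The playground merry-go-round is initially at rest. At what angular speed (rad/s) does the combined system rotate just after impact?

The axle reaction passes through the axle and exerts no torque about it; angular momentum about the axle is conserved through the impact.
I_p = ½(267)(1.23)² = 202.0 kg·m². Taking the sense of the child's angular momentum as positive, L_{child} = m v R = (20.0)(4.63)(1.23) = 113.9 kg·m²/s.
L_i = 0 + 113.9 = 113.9 kg·m²/s.
After sticking, I_f = I_p + m R² = 202.0 + (20.0)(1.23)² = 232.2 kg·m².
ω_f = L_i / I_f = 113.9 / 232.2 = 0.4905 rad/s.

|ω_f| ≈ 0.490 rad/s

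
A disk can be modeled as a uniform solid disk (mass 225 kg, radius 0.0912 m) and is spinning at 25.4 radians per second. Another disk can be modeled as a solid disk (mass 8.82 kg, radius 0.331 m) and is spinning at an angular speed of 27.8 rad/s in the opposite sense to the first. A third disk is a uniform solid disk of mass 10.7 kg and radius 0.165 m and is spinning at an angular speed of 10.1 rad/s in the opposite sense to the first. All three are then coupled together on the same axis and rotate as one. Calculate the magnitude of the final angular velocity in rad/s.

No external torque acts about the common axis, so total angular momentum is conserved.
Moments of inertia: I_A = ½(225)(0.0912)² = 0.9357 kg·m²; I_B = ½(8.82)(0.331)² = 0.4832 kg·m²; I_C = ½(10.7)(0.165)² = 0.1457 kg·m².
Taking A's sense as positive: L = (0.9357)(25.4) − (0.4832)(27.8) − (0.1457)(10.1) = 8.864 kg·m²·rad/s.
Combined I = 0.9357 + 0.4832 + 0.1457 = 1.565 kg·m².
ω_f = L / I = 8.864 / 1.565 = 5.666 rad/s.

|ω_f| ≈ 5.67 rad/s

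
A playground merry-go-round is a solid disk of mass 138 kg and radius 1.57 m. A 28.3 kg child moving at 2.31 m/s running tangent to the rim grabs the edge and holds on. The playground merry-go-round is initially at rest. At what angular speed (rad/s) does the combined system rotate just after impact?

About the axle the impulsive forces during the collision are internal, so angular momentum about that axis is conserved.
I_p = ½(138)(1.57)² = 170.1 kg·m². Taking the sense of the child's angular momentum as positive, L_{child} = m v R = (28.3)(2.31)(1.57) = 102.6 kg·m²/s.
L_i = 0 + 102.6 = 102.6 kg·m²/s.
After sticking, I_f = I_p + m R² = 170.1 + (28.3)(1.57)² = 239.8 kg·m².
ω_f = L_i / I_f = 102.6 / 239.8 = 0.4279 rad/s.

|ω_f| ≈ 0.428 rad/s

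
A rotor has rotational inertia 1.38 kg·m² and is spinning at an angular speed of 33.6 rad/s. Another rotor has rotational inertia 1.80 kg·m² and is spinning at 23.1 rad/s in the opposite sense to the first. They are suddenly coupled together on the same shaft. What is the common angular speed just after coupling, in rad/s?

The coupling torques are internal; angular momentum about the shared axis is conserved.
Taking A's sense as positive: L = (1.380)(33.6) − (1.800)(23.1) = 4.788 kg·m²·rad/s.
Combined I = 1.380 + 1.800 = 3.180 kg·m².
ω_f = L / I = 4.788 / 3.180 = 1.506 rad/s.

|ω_f| ≈ 1.51 rad/s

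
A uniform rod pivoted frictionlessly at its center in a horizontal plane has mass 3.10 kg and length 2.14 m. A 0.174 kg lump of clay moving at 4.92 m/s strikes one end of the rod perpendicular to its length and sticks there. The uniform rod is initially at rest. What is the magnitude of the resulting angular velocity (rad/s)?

|ω_f| ≈ 0.663 rad/s

About the pivot the impulsive forces during the collision are internal, so angular momentum about that axis is conserved.
I_p = (1/12)(3.10)(2.14)² = 1.183 kg·m². Taking the sense of the lump of clay's angular momentum as positive, L_{lump} = m v R = (0.174)(4.92)(2.14/2) = 0.9160 kg·m²/s.
L_i = 0 + 0.9160 = 0.9160 kg·m²/s.
After sticking, I_f = I_p + m R² = 1.183 + (0.174)(2.14/2)² = 1.382 kg·m².
ω_f = L_i / I_f = 0.9160 / 1.382 = 0.6627 rad/s.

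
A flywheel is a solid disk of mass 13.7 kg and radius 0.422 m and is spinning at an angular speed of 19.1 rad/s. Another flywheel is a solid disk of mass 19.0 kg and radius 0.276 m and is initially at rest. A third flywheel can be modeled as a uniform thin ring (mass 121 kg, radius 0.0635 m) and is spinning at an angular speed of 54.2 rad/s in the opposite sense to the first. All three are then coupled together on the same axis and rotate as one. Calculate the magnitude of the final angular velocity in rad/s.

|ω_f| ≈ 1.29 rad/s

The coupling torques are internal; angular momentum about the shared axis is conserved.
Moments of inertia: I_A = ½(13.7)(0.422)² = 1.220 kg·m²; I_B = ½(19.0)(0.276)² = 0.7237 kg·m²; I_C = (121)(0.0635)² = 0.4879 kg·m².
Taking A's sense as positive: L = (1.220)(19.1) − (0.4879)(54.2) = -3.145 kg·m²·rad/s.
Combined I = 1.220 + 0.7237 + 0.4879 = 2.431 kg·m².
ω_f = L / I = -3.145 / 2.431 = -1.293 rad/s.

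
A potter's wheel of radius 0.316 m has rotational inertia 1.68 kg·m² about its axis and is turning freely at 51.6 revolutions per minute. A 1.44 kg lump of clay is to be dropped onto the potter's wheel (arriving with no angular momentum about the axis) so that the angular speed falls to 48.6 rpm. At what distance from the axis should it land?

No external torque acts about the axis; L_before = L_after.
I_p ω_i = (I_p + m r²) ω_f ⇒ m r² = I_p(ω_i/ω_f − 1) = 1.680(51.6/48.6 − 1) = 0.1037 kg·m².
r = √(0.1037/1.44) = 0.2684 m.

r ≈ 0.268 m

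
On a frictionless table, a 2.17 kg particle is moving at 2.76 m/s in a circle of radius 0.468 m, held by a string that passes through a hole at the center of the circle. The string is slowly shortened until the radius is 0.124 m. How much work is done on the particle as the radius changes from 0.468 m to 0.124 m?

W ≈ 109 J

The only horizontal force on the mass is along the cord (radial), so it exerts no torque about the hole and angular momentum m v r is conserved.
v₂ = v₁ r₁ / r₂ = (2.76)(0.468) / (0.124) = 10.42 m/s.
W = ΔKE = ½m(v₂² − v₁²) = 109.5 J.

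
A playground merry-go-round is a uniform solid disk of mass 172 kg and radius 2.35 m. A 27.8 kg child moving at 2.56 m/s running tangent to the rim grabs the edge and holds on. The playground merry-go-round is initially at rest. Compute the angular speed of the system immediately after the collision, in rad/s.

|ω_f| ≈ 0.266 rad/s

About the axle the impulsive forces during the collision are internal, so angular momentum about that axis is conserved.
I_p = ½(172)(2.35)² = 474.9 kg·m². Taking the sense of the child's angular momentum as positive, L_{child} = m v R = (27.8)(2.56)(2.35) = 167.2 kg·m²/s.
L_i = 0 + 167.2 = 167.2 kg·m²/s.
After sticking, I_f = I_p + m R² = 474.9 + (27.8)(2.35)² = 628.5 kg·m².
ω_f = L_i / I_f = 167.2 / 628.5 = 0.2661 rad/s.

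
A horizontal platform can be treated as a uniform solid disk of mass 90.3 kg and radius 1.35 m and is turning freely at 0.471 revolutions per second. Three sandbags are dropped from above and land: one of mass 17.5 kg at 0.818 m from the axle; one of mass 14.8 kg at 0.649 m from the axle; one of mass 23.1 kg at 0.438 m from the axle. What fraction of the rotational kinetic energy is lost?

fraction ≈ 0.214

No external torque acts about the axle; L_before = L_after.
I_p = ½(90.3)(1.35)² = 82.29 kg·m².
Added inertia Σmr² = (17.5)(0.818)² + (14.8)(0.649)² + (23.1)(0.438)² = 22.38 kg·m²; I_f = 82.29 + 22.38 = 104.7 kg·m².
ω_f = I_p ω_i / I_f = (82.29)(0.471) / 104.7 = 0.3703 rev/s.
KE_i = ½(82.29)(2.959 rad/s)² = 360.3 J; KE_f = ½(104.7)(2.327)² = 283.3 J.
Fraction lost = 0.2138.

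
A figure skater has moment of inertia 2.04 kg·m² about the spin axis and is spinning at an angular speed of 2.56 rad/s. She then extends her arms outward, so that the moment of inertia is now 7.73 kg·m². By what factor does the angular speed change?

No external torque acts about the spin axis, so angular momentum is conserved.
ω₂/ω₁ = I₁/I₂ = 2.040 / 7.730 = 0.2639.

ω₂/ω₁ ≈ 0.264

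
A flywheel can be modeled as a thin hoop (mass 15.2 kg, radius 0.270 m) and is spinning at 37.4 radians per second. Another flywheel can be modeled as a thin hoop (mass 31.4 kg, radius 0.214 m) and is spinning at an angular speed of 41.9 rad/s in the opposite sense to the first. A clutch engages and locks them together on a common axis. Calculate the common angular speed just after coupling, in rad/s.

The coupling torques are internal; angular momentum about the shared axis is conserved.
Moments of inertia: I_A = (15.2)(0.270)² = 1.108 kg·m²; I_B = (31.4)(0.214)² = 1.438 kg·m².
Taking A's sense as positive: L = (1.108)(37.4) − (1.438)(41.9) = -18.81 kg·m²·rad/s.
Combined I = 1.108 + 1.438 = 2.546 kg·m².
ω_f = L / I = -18.81 / 2.546 = -7.388 rad/s.

|ω_f| ≈ 7.39 rad/s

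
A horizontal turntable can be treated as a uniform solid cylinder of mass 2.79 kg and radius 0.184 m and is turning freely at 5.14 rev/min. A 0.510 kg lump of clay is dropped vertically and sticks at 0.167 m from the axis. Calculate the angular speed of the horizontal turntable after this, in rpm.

No external torque acts about the axis; L_before = L_after.
I_p = ½(2.79)(0.184)² = 0.04723 kg·m².
Added inertia Σmr² = (0.510)(0.167)² = 0.01422 kg·m²; I_f = 0.04723 + 0.01422 = 0.06145 kg·m².
ω_f = I_p ω_i / I_f = (0.04723)(5.14) / 0.06145 = 3.950 rpm.

ω_f ≈ 3.95 rpm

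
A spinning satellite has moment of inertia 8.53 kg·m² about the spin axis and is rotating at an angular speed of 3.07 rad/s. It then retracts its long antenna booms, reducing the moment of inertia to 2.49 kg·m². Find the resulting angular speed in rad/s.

ω₂ ≈ 10.5 rad/s

Angular momentum about the spin axis is conserved since the torque about it is zero.
ω₂ = I₁ω₁ / I₂ = (8.530)(3.07 rad/s) / (2.490) = 10.52 rad/s.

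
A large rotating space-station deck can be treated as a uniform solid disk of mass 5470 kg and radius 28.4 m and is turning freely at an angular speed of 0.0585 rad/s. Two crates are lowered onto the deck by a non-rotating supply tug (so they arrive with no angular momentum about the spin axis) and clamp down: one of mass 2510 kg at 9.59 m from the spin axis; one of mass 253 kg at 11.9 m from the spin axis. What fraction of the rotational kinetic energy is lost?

fraction ≈ 0.108

No external torque acts about the spin axis; L_before = L_after.
I_p = ½(5470)(28.4)² = 2.206e+06 kg·m².
Added inertia Σmr² = (2510)(9.59)² + (253)(11.9)² = 2.667e+05 kg·m²; I_f = 2.206e+06 + 2.667e+05 = 2.473e+06 kg·m².
ω_f = I_p ω_i / I_f = (2.206e+06)(0.0585) / 2.473e+06 = 0.05219 rad/s.
KE_i = ½(2.206e+06)(0.05850 rad/s)² = 3775 J; KE_f = ½(2.473e+06)(0.05219)² = 3368 J.
Fraction lost = 0.1078.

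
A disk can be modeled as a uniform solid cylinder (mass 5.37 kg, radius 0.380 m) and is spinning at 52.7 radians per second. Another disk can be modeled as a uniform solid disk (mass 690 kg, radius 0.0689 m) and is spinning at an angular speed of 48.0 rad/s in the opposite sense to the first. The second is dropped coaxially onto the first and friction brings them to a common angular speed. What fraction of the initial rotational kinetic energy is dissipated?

fraction ≈ 0.655

No external torque acts about the common axis, so total angular momentum is conserved.
Moments of inertia: I_A = ½(5.37)(0.380)² = 0.3877 kg·m²; I_B = ½(690)(0.0689)² = 1.638 kg·m².
Taking A's sense as positive: L = (0.3877)(52.7) − (1.638)(48.0) = -58.18 kg·m²·rad/s.
Combined I = 0.3877 + 1.638 = 2.026 kg·m².
ω_f = L / I = -58.18 / 2.026 = -28.72 rad/s.
KE_i = ½ΣIω² = 2425 J; KE_f = ½(2.026)(28.72)² = 835.6 J.
Fraction dissipated = (KE_i − KE_f)/KE_i = 0.6554.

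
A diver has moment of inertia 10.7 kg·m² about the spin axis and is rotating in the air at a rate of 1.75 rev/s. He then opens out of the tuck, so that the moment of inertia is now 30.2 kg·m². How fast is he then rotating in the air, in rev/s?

No external torque acts about the spin axis, so angular momentum is conserved.
ω₂ = I₁ω₁ / I₂ = (10.70)(1.75 rev/s) / (30.20) = 0.6200 rev/s.

ω₂ ≈ 0.620 rev/s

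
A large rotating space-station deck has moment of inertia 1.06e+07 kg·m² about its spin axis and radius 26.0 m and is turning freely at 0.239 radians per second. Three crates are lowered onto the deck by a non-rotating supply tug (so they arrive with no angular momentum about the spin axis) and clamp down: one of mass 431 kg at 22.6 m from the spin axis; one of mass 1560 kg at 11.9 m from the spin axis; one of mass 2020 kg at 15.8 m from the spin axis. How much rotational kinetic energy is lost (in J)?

energy lost ≈ 24800 J

No external torque acts about the spin axis; L_before = L_after.
Added inertia Σmr² = (431)(22.6)² + (1560)(11.9)² + (2020)(15.8)² = 9.453e+05 kg·m²; I_f = 1.060e+07 + 9.453e+05 = 1.155e+07 kg·m².
ω_f = I_p ω_i / I_f = (1.060e+07)(0.239) / 1.155e+07 = 0.2194 rad/s.
KE_i = ½(1.060e+07)(0.2390 rad/s)² = 3.027e+05 J; KE_f = ½(1.155e+07)(0.2194)² = 2.780e+05 J.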